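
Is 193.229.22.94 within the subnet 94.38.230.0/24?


Subnet network: 94.38.230.0
Test IP AND mask: 193.229.22.0
No, 193.229.22.94 is not in 94.38.230.0/24


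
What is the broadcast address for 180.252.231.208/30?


Network: 180.252.231.208/30
Host bits = 2
Set all host bits to 1:
Broadcast: 180.252.231.211


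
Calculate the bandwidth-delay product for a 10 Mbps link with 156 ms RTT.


BDP = bandwidth * RTT
= 10 Mbps * 156 ms
= 10 * 1e6 * 156 / 1000 bits
= 1560000 bits
= 195000 bytes
= 190.4297 KB
BDP = 1560000 bits (195000 bytes)


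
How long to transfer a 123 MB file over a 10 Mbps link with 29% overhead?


Effective throughput = 10 * (1 - 29/100) = 7.1 Mbps
File size in Mb = 123 * 8 = 984 Mb
Time = 984 / 7.1
Time = 138.5915 seconds


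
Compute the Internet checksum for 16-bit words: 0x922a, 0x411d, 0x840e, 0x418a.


Sum all words (with carry folding):
+ 0x922a = 0x922a
+ 0x411d = 0xd347
+ 0x840e = 0x5756
+ 0x418a = 0x98e0
One's complement: ~0x98e0
Checksum = 0x671f


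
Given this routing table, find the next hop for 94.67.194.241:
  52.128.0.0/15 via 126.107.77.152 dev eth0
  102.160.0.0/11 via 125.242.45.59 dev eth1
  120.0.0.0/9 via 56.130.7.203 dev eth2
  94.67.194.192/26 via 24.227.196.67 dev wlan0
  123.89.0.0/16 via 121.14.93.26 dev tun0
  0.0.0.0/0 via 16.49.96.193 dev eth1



Longest prefix match for 94.67.194.241:
  /15 52.128.0.0: no
  /11 102.160.0.0: no
  /9 120.0.0.0: no
  /26 94.67.194.192: MATCH
  /16 123.89.0.0: no
  /0 0.0.0.0: MATCH
Selected: next-hop 24.227.196.67 via wlan0 (matched /26)


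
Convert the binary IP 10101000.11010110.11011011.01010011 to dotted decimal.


10101000 = 168
11010110 = 214
11011011 = 219
01010011 = 83
IP: 168.214.219.83


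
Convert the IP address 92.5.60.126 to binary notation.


92 = 01011100
5 = 00000101
60 = 00111100
126 = 01111110
Binary: 01011100.00000101.00111100.01111110


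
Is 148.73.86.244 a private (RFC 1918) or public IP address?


RFC 1918 private ranges:
  10.0.0.0/8 (10.0.0.0 - 10.255.255.255)
  172.16.0.0/12 (172.16.0.0 - 172.31.255.255)
  192.168.0.0/16 (192.168.0.0 - 192.168.255.255)
Public (not in any RFC 1918 range)


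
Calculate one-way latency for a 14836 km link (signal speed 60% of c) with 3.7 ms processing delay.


Speed = 0.6 * 3e5 km/s = 180000 km/s
Propagation delay = 14836 / 180000 = 0.0824 s = 82.4222 ms
Processing delay = 3.7 ms
Total one-way latency = 86.1222 ms


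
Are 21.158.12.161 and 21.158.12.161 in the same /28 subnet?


Mask: 255.255.255.240
21.158.12.161 AND mask = 21.158.12.160
21.158.12.161 AND mask = 21.158.12.160
Yes, same subnet (21.158.12.160)


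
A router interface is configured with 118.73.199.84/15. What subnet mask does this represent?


/15 means 15 network bits, 17 host bits
Binary: 11111111111111100000000000000000
Mask: 255.254.0.0


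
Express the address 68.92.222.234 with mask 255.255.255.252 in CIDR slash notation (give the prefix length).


Binary: 11111111.11111111.11111111.11111100
Count leading 1s
Prefix: /30


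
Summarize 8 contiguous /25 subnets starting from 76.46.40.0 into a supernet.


Original prefix: /25
Number of subnets: 8 = 2^3
New prefix = 25 - 3 = 22
Supernet: 76.46.40.0/22


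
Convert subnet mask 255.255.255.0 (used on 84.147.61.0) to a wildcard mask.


Subnet mask: 255.255.255.0
Wildcard = 255.255.255.255 - subnet mask
255 - 255 = 0
255 - 255 = 0
255 - 255 = 0
255 - 0 = 255
Wildcard: 0.0.0.255


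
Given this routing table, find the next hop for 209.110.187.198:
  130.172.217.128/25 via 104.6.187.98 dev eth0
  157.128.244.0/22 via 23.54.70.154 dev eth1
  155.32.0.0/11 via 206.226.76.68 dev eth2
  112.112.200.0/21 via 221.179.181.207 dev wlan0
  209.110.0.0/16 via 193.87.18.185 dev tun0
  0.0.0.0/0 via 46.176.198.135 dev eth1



Longest prefix match for 209.110.187.198:
  /25 130.172.217.128: no
  /22 157.128.244.0: no
  /11 155.32.0.0: no
  /21 112.112.200.0: no
  /16 209.110.0.0: MATCH
  /0 0.0.0.0: MATCH
Selected: next-hop 193.87.18.185 via tun0 (matched /16)


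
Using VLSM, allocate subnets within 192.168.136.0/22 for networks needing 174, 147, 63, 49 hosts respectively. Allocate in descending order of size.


174 hosts -> /24 (254 usable): 192.168.136.0/24
147 hosts -> /24 (254 usable): 192.168.137.0/24
63 hosts -> /25 (126 usable): 192.168.138.0/25
49 hosts -> /26 (62 usable): 192.168.138.128/26
Allocation: 192.168.136.0/24 (174 hosts, 254 usable); 192.168.137.0/24 (147 hosts, 254 usable); 192.168.138.0/25 (63 hosts, 126 usable); 192.168.138.128/26 (49 hosts, 62 usable)


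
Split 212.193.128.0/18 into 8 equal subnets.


New prefix = 18 + 3 = 21
Each subnet has 2048 addresses
  212.193.128.0/21
  212.193.136.0/21
  212.193.144.0/21
  212.193.152.0/21
  212.193.160.0/21
  212.193.168.0/21
  212.193.176.0/21
  212.193.184.0/21
Subnets: 212.193.128.0/21, 212.193.136.0/21, 212.193.144.0/21, 212.193.152.0/21, 212.193.160.0/21, 212.193.168.0/21, 212.193.176.0/21, 212.193.184.0/21


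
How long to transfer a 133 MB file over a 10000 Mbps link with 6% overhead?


Effective throughput = 10000 * (1 - 6/100) = 9400 Mbps
File size in Mb = 133 * 8 = 1064 Mb
Time = 1064 / 9400
Time = 0.1132 seconds


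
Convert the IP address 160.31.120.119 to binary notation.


160 = 10100000
31 = 00011111
120 = 01111000
119 = 01110111
Binary: 10100000.00011111.01111000.01110111


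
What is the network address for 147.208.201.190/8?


IP:   10010011.11010000.11001001.10111110
Mask: 11111111.00000000.00000000.00000000
AND operation:
Net:  10010011.00000000.00000000.00000000
Network: 147.0.0.0/8


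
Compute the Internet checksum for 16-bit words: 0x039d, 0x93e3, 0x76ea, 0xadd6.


Sum all words (with carry folding):
+ 0x039d = 0x039d
+ 0x93e3 = 0x9780
+ 0x76ea = 0x0e6b
+ 0xadd6 = 0xbc41
One's complement: ~0xbc41
Checksum = 0x43be


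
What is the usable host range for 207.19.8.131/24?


Network: 207.19.8.0
Broadcast: 207.19.8.255
First usable = network + 1
Last usable = broadcast - 1
Range: 207.19.8.1 to 207.19.8.254


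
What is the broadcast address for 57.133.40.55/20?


Network: 57.133.32.0/20
Host bits = 12
Set all host bits to 1:
Broadcast: 57.133.47.255


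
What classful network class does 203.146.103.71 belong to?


First octet: 203
Binary: 11001011
110xxxxx -> Class C (192-223)
Class C, default mask 255.255.255.0 (/24)


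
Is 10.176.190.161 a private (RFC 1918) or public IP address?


RFC 1918 private ranges:
  10.0.0.0/8 (10.0.0.0 - 10.255.255.255)
  172.16.0.0/12 (172.16.0.0 - 172.31.255.255)
  192.168.0.0/16 (192.168.0.0 - 192.168.255.255)
Private (in 10.0.0.0/8)


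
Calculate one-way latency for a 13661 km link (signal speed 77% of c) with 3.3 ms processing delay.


Speed = 0.77 * 3e5 km/s = 231000 km/s
Propagation delay = 13661 / 231000 = 0.0591 s = 59.1385 ms
Processing delay = 3.3 ms
Total one-way latency = 62.4385 ms


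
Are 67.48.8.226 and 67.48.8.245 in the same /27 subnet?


Mask: 255.255.255.224
67.48.8.226 AND mask = 67.48.8.224
67.48.8.245 AND mask = 67.48.8.224
Yes, same subnet (67.48.8.224)


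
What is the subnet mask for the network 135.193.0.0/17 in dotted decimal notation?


/17 means 17 network bits, 15 host bits
Binary: 11111111111111111000000000000000
Mask: 255.255.128.0


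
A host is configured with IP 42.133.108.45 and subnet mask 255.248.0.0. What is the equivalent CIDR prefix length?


Binary: 11111111.11111000.00000000.00000000
Count leading 1s
Prefix: /13


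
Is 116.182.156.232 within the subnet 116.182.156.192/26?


Subnet network: 116.182.156.192
Test IP AND mask: 116.182.156.192
Yes, 116.182.156.232 is in 116.182.156.192/26


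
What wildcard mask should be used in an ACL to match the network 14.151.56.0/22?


Subnet mask: 255.255.252.0
Wildcard = 255.255.255.255 - subnet mask
255 - 255 = 0
255 - 255 = 0
255 - 252 = 3
255 - 0 = 255
Wildcard: 0.0.3.255


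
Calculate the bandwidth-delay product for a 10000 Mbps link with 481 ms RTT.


BDP = bandwidth * RTT
= 10000 Mbps * 481 ms
= 10000 * 1e6 * 481 / 1000 bits
= 4810000000 bits
= 601250000 bytes
= 587158.2031 KB
BDP = 4810000000 bits (601250000 bytes)


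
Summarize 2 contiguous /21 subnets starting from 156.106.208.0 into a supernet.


Original prefix: /21
Number of subnets: 2 = 2^1
New prefix = 21 - 1 = 20
Supernet: 156.106.208.0/20


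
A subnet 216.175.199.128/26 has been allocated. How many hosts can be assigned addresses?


Host bits = 32 - 26 = 6
Total addresses = 2^6 = 64
Usable = total - 2 (network and broadcast)
Usable hosts: 62


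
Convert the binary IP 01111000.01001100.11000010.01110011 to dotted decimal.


01111000 = 120
01001100 = 76
11000010 = 194
01110011 = 115
IP: 120.76.194.115


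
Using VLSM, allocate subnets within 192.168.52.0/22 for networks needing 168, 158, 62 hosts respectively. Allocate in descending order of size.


168 hosts -> /24 (254 usable): 192.168.52.0/24
158 hosts -> /24 (254 usable): 192.168.53.0/24
62 hosts -> /26 (62 usable): 192.168.54.0/26
Allocation: 192.168.52.0/24 (168 hosts, 254 usable); 192.168.53.0/24 (158 hosts, 254 usable); 192.168.54.0/26 (62 hosts, 62 usable)


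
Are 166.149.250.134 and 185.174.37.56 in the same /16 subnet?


Mask: 255.255.0.0
166.149.250.134 AND mask = 166.149.0.0
185.174.37.56 AND mask = 185.174.0.0
No, different subnets (166.149.0.0 vs 185.174.0.0)


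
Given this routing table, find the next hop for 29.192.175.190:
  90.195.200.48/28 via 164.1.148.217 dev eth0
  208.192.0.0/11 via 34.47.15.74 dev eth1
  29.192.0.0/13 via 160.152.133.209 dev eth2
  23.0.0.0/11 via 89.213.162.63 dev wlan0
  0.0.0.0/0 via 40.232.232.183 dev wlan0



Longest prefix match for 29.192.175.190:
  /28 90.195.200.48: no
  /11 208.192.0.0: no
  /13 29.192.0.0: MATCH
  /11 23.0.0.0: no
  /0 0.0.0.0: MATCH
Selected: next-hop 160.152.133.209 via eth2 (matched /13)


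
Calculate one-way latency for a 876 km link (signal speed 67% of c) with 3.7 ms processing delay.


Speed = 0.67 * 3e5 km/s = 201000 km/s
Propagation delay = 876 / 201000 = 0.0044 s = 4.3582 ms
Processing delay = 3.7 ms
Total one-way latency = 8.0582 ms


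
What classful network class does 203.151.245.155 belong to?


First octet: 203
Binary: 11001011
110xxxxx -> Class C (192-223)
Class C, default mask 255.255.255.0 (/24)


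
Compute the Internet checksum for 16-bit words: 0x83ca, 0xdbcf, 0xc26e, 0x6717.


Sum all words (with carry folding):
+ 0x83ca = 0x83ca
+ 0xdbcf = 0x5f9a
+ 0xc26e = 0x2209
+ 0x6717 = 0x8920
One's complement: ~0x8920
Checksum = 0x76df


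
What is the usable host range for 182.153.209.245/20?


Network: 182.153.208.0
Broadcast: 182.153.223.255
First usable = network + 1
Last usable = broadcast - 1
Range: 182.153.208.1 to 182.153.223.254


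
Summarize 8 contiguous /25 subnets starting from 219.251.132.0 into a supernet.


Original prefix: /25
Number of subnets: 8 = 2^3
New prefix = 25 - 3 = 22
Supernet: 219.251.132.0/22


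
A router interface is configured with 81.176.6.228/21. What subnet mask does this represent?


/21 means 21 network bits, 11 host bits
Binary: 11111111111111111111100000000000
Mask: 255.255.248.0


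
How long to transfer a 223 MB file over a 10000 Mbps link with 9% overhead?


Effective throughput = 10000 * (1 - 9/100) = 9100 Mbps
File size in Mb = 223 * 8 = 1784 Mb
Time = 1784 / 9100
Time = 0.196 seconds


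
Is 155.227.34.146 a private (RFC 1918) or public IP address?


RFC 1918 private ranges:
  10.0.0.0/8 (10.0.0.0 - 10.255.255.255)
  172.16.0.0/12 (172.16.0.0 - 172.31.255.255)
  192.168.0.0/16 (192.168.0.0 - 192.168.255.255)
Public (not in any RFC 1918 range)


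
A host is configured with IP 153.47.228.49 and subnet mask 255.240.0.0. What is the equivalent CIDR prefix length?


Binary: 11111111.11110000.00000000.00000000
Count leading 1s
Prefix: /12


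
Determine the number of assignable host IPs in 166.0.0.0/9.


Host bits = 32 - 9 = 23
Total addresses = 2^23 = 8388608
Usable = total - 2 (network and broadcast)
Usable hosts: 8388606


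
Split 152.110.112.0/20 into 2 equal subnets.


New prefix = 20 + 1 = 21
Each subnet has 2048 addresses
  152.110.112.0/21
  152.110.120.0/21
Subnets: 152.110.112.0/21, 152.110.120.0/21


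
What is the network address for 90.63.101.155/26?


IP:   01011010.00111111.01100101.10011011
Mask: 11111111.11111111.11111111.11000000
AND operation:
Net:  01011010.00111111.01100101.10000000
Network: 90.63.101.128/26


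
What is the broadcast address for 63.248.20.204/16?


Network: 63.248.0.0/16
Host bits = 16
Set all host bits to 1:
Broadcast: 63.248.255.255


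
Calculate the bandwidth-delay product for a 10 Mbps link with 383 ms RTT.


BDP = bandwidth * RTT
= 10 Mbps * 383 ms
= 10 * 1e6 * 383 / 1000 bits
= 3830000 bits
= 478750 bytes
= 467.5293 KB
BDP = 3830000 bits (478750 bytes)


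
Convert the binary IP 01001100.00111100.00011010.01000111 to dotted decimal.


01001100 = 76
00111100 = 60
00011010 = 26
01000111 = 71
IP: 76.60.26.71


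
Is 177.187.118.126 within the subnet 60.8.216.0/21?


Subnet network: 60.8.216.0
Test IP AND mask: 177.187.112.0
No, 177.187.118.126 is not in 60.8.216.0/21


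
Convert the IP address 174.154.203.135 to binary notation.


174 = 10101110
154 = 10011010
203 = 11001011
135 = 10000111
Binary: 10101110.10011010.11001011.10000111


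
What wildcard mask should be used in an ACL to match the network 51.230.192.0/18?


Subnet mask: 255.255.192.0
Wildcard = 255.255.255.255 - subnet mask
255 - 255 = 0
255 - 255 = 0
255 - 192 = 63
255 - 0 = 255
Wildcard: 0.0.63.255


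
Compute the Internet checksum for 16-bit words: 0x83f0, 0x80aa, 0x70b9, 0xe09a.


Sum all words (with carry folding):
+ 0x83f0 = 0x83f0
+ 0x80aa = 0x049b
+ 0x70b9 = 0x7554
+ 0xe09a = 0x55ef
One's complement: ~0x55ef
Checksum = 0xaa10


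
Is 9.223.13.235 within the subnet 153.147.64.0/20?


Subnet network: 153.147.64.0
Test IP AND mask: 9.223.0.0
No, 9.223.13.235 is not in 153.147.64.0/20


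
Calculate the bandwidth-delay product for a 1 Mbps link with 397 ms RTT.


BDP = bandwidth * RTT
= 1 Mbps * 397 ms
= 1 * 1e6 * 397 / 1000 bits
= 397000 bits
= 49625 bytes
= 48.4619 KB
BDP = 397000 bits (49625 bytes)


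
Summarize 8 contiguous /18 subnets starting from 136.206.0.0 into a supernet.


Original prefix: /18
Number of subnets: 8 = 2^3
New prefix = 18 - 3 = 15
Supernet: 136.206.0.0/15


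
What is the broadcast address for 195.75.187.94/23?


Network: 195.75.186.0/23
Host bits = 9
Set all host bits to 1:
Broadcast: 195.75.187.255


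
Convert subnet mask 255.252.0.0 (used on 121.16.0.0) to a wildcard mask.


Subnet mask: 255.252.0.0
Wildcard = 255.255.255.255 - subnet mask
255 - 255 = 0
255 - 252 = 3
255 - 0 = 255
255 - 0 = 255
Wildcard: 0.3.255.255


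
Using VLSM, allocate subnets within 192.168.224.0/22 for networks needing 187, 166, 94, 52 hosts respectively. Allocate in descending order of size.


187 hosts -> /24 (254 usable): 192.168.224.0/24
166 hosts -> /24 (254 usable): 192.168.225.0/24
94 hosts -> /25 (126 usable): 192.168.226.0/25
52 hosts -> /26 (62 usable): 192.168.226.128/26
Allocation: 192.168.224.0/24 (187 hosts, 254 usable); 192.168.225.0/24 (166 hosts, 254 usable); 192.168.226.0/25 (94 hosts, 126 usable); 192.168.226.128/26 (52 hosts, 62 usable)


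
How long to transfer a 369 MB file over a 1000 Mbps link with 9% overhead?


Effective throughput = 1000 * (1 - 9/100) = 910 Mbps
File size in Mb = 369 * 8 = 2952 Mb
Time = 2952 / 910
Time = 3.244 seconds


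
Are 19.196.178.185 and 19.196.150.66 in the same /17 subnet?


Mask: 255.255.128.0
19.196.178.185 AND mask = 19.196.128.0
19.196.150.66 AND mask = 19.196.128.0
Yes, same subnet (19.196.128.0)


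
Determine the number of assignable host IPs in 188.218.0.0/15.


Host bits = 32 - 15 = 17
Total addresses = 2^17 = 131072
Usable = total - 2 (network and broadcast)
Usable hosts: 131070


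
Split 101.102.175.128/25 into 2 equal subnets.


New prefix = 25 + 1 = 26
Each subnet has 64 addresses
  101.102.175.128/26
  101.102.175.192/26
Subnets: 101.102.175.128/26, 101.102.175.192/26


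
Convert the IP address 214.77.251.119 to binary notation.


214 = 11010110
77 = 01001101
251 = 11111011
119 = 01110111
Binary: 11010110.01001101.11111011.01110111


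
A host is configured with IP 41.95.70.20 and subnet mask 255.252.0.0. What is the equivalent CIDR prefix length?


Binary: 11111111.11111100.00000000.00000000
Count leading 1s
Prefix: /14


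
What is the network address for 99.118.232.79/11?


IP:   01100011.01110110.11101000.01001111
Mask: 11111111.11100000.00000000.00000000
AND operation:
Net:  01100011.01100000.00000000.00000000
Network: 99.96.0.0/11


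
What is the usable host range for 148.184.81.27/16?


Network: 148.184.0.0
Broadcast: 148.184.255.255
First usable = network + 1
Last usable = broadcast - 1
Range: 148.184.0.1 to 148.184.255.254


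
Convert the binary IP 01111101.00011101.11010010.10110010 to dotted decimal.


01111101 = 125
00011101 = 29
11010010 = 210
10110010 = 178
IP: 125.29.210.178


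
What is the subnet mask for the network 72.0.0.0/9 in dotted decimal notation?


/9 means 9 network bits, 23 host bits
Binary: 11111111100000000000000000000000
Mask: 255.128.0.0


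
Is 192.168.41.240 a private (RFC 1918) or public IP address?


RFC 1918 private ranges:
  10.0.0.0/8 (10.0.0.0 - 10.255.255.255)
  172.16.0.0/12 (172.16.0.0 - 172.31.255.255)
  192.168.0.0/16 (192.168.0.0 - 192.168.255.255)
Private (in 192.168.0.0/16)


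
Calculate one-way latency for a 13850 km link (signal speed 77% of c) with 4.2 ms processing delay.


Speed = 0.77 * 3e5 km/s = 231000 km/s
Propagation delay = 13850 / 231000 = 0.06 s = 59.9567 ms
Processing delay = 4.2 ms
Total one-way latency = 64.1567 ms


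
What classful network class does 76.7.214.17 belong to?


First octet: 76
Binary: 01001100
0xxxxxxx -> Class A (1-126)
Class A, default mask 255.0.0.0 (/8)


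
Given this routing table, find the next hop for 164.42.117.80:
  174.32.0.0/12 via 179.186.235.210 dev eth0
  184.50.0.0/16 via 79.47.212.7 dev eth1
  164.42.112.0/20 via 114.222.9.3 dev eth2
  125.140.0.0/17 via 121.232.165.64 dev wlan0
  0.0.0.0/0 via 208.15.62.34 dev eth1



Longest prefix match for 164.42.117.80:
  /12 174.32.0.0: no
  /16 184.50.0.0: no
  /20 164.42.112.0: MATCH
  /17 125.140.0.0: no
  /0 0.0.0.0: MATCH
Selected: next-hop 114.222.9.3 via eth2 (matched /20)


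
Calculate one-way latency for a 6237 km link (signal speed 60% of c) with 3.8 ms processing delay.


Speed = 0.6 * 3e5 km/s = 180000 km/s
Propagation delay = 6237 / 180000 = 0.0347 s = 34.65 ms
Processing delay = 3.8 ms
Total one-way latency = 38.45 ms


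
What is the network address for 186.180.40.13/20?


IP:   10111010.10110100.00101000.00001101
Mask: 11111111.11111111.11110000.00000000
AND operation:
Net:  10111010.10110100.00100000.00000000
Network: 186.180.32.0/20


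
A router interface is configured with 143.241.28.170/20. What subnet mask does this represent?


/20 means 20 network bits, 12 host bits
Binary: 11111111111111111111000000000000
Mask: 255.255.240.0


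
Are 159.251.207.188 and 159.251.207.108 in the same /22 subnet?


Mask: 255.255.252.0
159.251.207.188 AND mask = 159.251.204.0
159.251.207.108 AND mask = 159.251.204.0
Yes, same subnet (159.251.204.0)


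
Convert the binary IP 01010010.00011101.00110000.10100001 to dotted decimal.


01010010 = 82
00011101 = 29
00110000 = 48
10100001 = 161
IP: 82.29.48.161


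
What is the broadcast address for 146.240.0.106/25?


Network: 146.240.0.0/25
Host bits = 7
Set all host bits to 1:
Broadcast: 146.240.0.127


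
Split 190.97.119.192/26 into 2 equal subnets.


New prefix = 26 + 1 = 27
Each subnet has 32 addresses
  190.97.119.192/27
  190.97.119.224/27
Subnets: 190.97.119.192/27, 190.97.119.224/27


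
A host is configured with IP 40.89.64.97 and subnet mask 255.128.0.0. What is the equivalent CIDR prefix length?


Binary: 11111111.10000000.00000000.00000000
Count leading 1s
Prefix: /9


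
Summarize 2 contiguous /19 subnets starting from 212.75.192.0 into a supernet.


Original prefix: /19
Number of subnets: 2 = 2^1
New prefix = 19 - 1 = 18
Supernet: 212.75.192.0/18


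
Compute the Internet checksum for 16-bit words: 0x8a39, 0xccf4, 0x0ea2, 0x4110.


Sum all words (with carry folding):
+ 0x8a39 = 0x8a39
+ 0xccf4 = 0x572e
+ 0x0ea2 = 0x65d0
+ 0x4110 = 0xa6e0
One's complement: ~0xa6e0
Checksum = 0x591f


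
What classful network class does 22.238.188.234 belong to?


First octet: 22
Binary: 00010110
0xxxxxxx -> Class A (1-126)
Class A, default mask 255.0.0.0 (/8)


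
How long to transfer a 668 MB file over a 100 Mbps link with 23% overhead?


Effective throughput = 100 * (1 - 23/100) = 77 Mbps
File size in Mb = 668 * 8 = 5344 Mb
Time = 5344 / 77
Time = 69.4026 seconds


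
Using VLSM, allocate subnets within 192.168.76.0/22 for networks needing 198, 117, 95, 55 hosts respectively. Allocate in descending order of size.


198 hosts -> /24 (254 usable): 192.168.76.0/24
117 hosts -> /25 (126 usable): 192.168.77.0/25
95 hosts -> /25 (126 usable): 192.168.77.128/25
55 hosts -> /26 (62 usable): 192.168.78.0/26
Allocation: 192.168.76.0/24 (198 hosts, 254 usable); 192.168.77.0/25 (117 hosts, 126 usable); 192.168.77.128/25 (95 hosts, 126 usable); 192.168.78.0/26 (55 hosts, 62 usable)


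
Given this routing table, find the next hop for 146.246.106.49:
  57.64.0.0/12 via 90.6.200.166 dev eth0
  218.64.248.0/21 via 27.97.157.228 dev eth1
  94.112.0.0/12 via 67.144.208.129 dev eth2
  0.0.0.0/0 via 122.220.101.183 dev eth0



Longest prefix match for 146.246.106.49:
  /12 57.64.0.0: no
  /21 218.64.248.0: no
  /12 94.112.0.0: no
  /0 0.0.0.0: MATCH
Selected: next-hop 122.220.101.183 via eth0 (matched /0)


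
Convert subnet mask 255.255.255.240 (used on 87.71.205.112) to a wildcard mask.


Subnet mask: 255.255.255.240
Wildcard = 255.255.255.255 - subnet mask
255 - 255 = 0
255 - 255 = 0
255 - 255 = 0
255 - 240 = 15
Wildcard: 0.0.0.15


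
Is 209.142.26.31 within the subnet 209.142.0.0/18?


Subnet network: 209.142.0.0
Test IP AND mask: 209.142.0.0
Yes, 209.142.26.31 is in 209.142.0.0/18


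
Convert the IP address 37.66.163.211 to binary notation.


37 = 00100101
66 = 01000010
163 = 10100011
211 = 11010011
Binary: 00100101.01000010.10100011.11010011


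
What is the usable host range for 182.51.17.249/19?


Network: 182.51.0.0
Broadcast: 182.51.31.255
First usable = network + 1
Last usable = broadcast - 1
Range: 182.51.0.1 to 182.51.31.254


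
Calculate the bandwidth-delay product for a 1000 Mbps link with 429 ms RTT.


BDP = bandwidth * RTT
= 1000 Mbps * 429 ms
= 1000 * 1e6 * 429 / 1000 bits
= 429000000 bits
= 53625000 bytes
= 52368.1641 KB
BDP = 429000000 bits (53625000 bytes)


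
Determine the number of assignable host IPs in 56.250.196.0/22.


Host bits = 32 - 22 = 10
Total addresses = 2^10 = 1024
Usable = total - 2 (network and broadcast)
Usable hosts: 1022


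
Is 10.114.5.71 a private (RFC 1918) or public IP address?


RFC 1918 private ranges:
  10.0.0.0/8 (10.0.0.0 - 10.255.255.255)
  172.16.0.0/12 (172.16.0.0 - 172.31.255.255)
  192.168.0.0/16 (192.168.0.0 - 192.168.255.255)
Private (in 10.0.0.0/8)


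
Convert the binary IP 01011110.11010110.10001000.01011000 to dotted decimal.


01011110 = 94
11010110 = 214
10001000 = 136
01011000 = 88
IP: 94.214.136.88


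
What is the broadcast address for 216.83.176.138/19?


Network: 216.83.160.0/19
Host bits = 13
Set all host bits to 1:
Broadcast: 216.83.191.255


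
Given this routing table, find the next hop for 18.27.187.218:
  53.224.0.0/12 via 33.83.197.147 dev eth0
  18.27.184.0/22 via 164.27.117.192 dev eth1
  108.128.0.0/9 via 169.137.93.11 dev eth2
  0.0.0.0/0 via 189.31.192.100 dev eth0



Longest prefix match for 18.27.187.218:
  /12 53.224.0.0: no
  /22 18.27.184.0: MATCH
  /9 108.128.0.0: no
  /0 0.0.0.0: MATCH
Selected: next-hop 164.27.117.192 via eth1 (matched /22)


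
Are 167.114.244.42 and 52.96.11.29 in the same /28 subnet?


Mask: 255.255.255.240
167.114.244.42 AND mask = 167.114.244.32
52.96.11.29 AND mask = 52.96.11.16
No, different subnets (167.114.244.32 vs 52.96.11.16)


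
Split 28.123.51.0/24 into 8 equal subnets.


New prefix = 24 + 3 = 27
Each subnet has 32 addresses
  28.123.51.0/27
  28.123.51.32/27
  28.123.51.64/27
  28.123.51.96/27
  28.123.51.128/27
  28.123.51.160/27
  28.123.51.192/27
  28.123.51.224/27
Subnets: 28.123.51.0/27, 28.123.51.32/27, 28.123.51.64/27, 28.123.51.96/27, 28.123.51.128/27, 28.123.51.160/27, 28.123.51.192/27, 28.123.51.224/27


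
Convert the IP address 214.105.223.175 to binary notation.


214 = 11010110
105 = 01101001
223 = 11011111
175 = 10101111
Binary: 11010110.01101001.11011111.10101111


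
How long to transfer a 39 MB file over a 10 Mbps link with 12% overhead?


Effective throughput = 10 * (1 - 12/100) = 8.8 Mbps
File size in Mb = 39 * 8 = 312 Mb
Time = 312 / 8.8
Time = 35.4545 seconds


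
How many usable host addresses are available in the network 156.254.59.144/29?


Host bits = 32 - 29 = 3
Total addresses = 2^3 = 8
Usable = total - 2 (network and broadcast)
Usable hosts: 6


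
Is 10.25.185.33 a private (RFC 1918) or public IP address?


RFC 1918 private ranges:
  10.0.0.0/8 (10.0.0.0 - 10.255.255.255)
  172.16.0.0/12 (172.16.0.0 - 172.31.255.255)
  192.168.0.0/16 (192.168.0.0 - 192.168.255.255)
Private (in 10.0.0.0/8)


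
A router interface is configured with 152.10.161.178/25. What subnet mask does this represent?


/25 means 25 network bits, 7 host bits
Binary: 11111111111111111111111110000000
Mask: 255.255.255.128


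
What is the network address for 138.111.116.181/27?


IP:   10001010.01101111.01110100.10110101
Mask: 11111111.11111111.11111111.11100000
AND operation:
Net:  10001010.01101111.01110100.10100000
Network: 138.111.116.160/27


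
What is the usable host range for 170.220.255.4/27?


Network: 170.220.255.0
Broadcast: 170.220.255.31
First usable = network + 1
Last usable = broadcast - 1
Range: 170.220.255.1 to 170.220.255.30


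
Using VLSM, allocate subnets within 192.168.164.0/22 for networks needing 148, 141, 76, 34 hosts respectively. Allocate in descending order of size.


148 hosts -> /24 (254 usable): 192.168.164.0/24
141 hosts -> /24 (254 usable): 192.168.165.0/24
76 hosts -> /25 (126 usable): 192.168.166.0/25
34 hosts -> /26 (62 usable): 192.168.166.128/26
Allocation: 192.168.164.0/24 (148 hosts, 254 usable); 192.168.165.0/24 (141 hosts, 254 usable); 192.168.166.0/25 (76 hosts, 126 usable); 192.168.166.128/26 (34 hosts, 62 usable)


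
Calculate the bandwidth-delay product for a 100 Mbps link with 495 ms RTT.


BDP = bandwidth * RTT
= 100 Mbps * 495 ms
= 100 * 1e6 * 495 / 1000 bits
= 49500000 bits
= 6187500 bytes
= 6042.4805 KB
BDP = 49500000 bits (6187500 bytes)


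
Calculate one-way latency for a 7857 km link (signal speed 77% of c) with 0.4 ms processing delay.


Speed = 0.77 * 3e5 km/s = 231000 km/s
Propagation delay = 7857 / 231000 = 0.034 s = 34.013 ms
Processing delay = 0.4 ms
Total one-way latency = 34.413 ms


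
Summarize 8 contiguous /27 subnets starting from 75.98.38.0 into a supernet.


Original prefix: /27
Number of subnets: 8 = 2^3
New prefix = 27 - 3 = 24
Supernet: 75.98.38.0/24


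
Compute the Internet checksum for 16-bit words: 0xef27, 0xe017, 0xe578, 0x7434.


Sum all words (with carry folding):
+ 0xef27 = 0xef27
+ 0xe017 = 0xcf3f
+ 0xe578 = 0xb4b8
+ 0x7434 = 0x28ed
One's complement: ~0x28ed
Checksum = 0xd712


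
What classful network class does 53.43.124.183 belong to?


First octet: 53
Binary: 00110101
0xxxxxxx -> Class A (1-126)
Class A, default mask 255.0.0.0 (/8)


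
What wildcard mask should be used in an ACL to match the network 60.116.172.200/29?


Subnet mask: 255.255.255.248
Wildcard = 255.255.255.255 - subnet mask
255 - 255 = 0
255 - 255 = 0
255 - 255 = 0
255 - 248 = 7
Wildcard: 0.0.0.7


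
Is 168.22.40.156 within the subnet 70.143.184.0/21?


Subnet network: 70.143.184.0
Test IP AND mask: 168.22.40.0
No, 168.22.40.156 is not in 70.143.184.0/21


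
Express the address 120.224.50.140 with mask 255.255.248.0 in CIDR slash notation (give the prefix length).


Binary: 11111111.11111111.11111000.00000000
Count leading 1s
Prefix: /21


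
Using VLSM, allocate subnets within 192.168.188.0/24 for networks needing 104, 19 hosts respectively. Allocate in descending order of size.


104 hosts -> /25 (126 usable): 192.168.188.0/25
19 hosts -> /27 (30 usable): 192.168.188.128/27
Allocation: 192.168.188.0/25 (104 hosts, 126 usable); 192.168.188.128/27 (19 hosts, 30 usable)


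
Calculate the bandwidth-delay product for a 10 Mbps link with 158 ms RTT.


BDP = bandwidth * RTT
= 10 Mbps * 158 ms
= 10 * 1e6 * 158 / 1000 bits
= 1580000 bits
= 197500 bytes
= 192.8711 KB
BDP = 1580000 bits (197500 bytes)


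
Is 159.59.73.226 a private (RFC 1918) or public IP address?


RFC 1918 private ranges:
  10.0.0.0/8 (10.0.0.0 - 10.255.255.255)
  172.16.0.0/12 (172.16.0.0 - 172.31.255.255)
  192.168.0.0/16 (192.168.0.0 - 192.168.255.255)
Public (not in any RFC 1918 range)


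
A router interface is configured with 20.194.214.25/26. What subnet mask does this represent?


/26 means 26 network bits, 6 host bits
Binary: 11111111111111111111111111000000
Mask: 255.255.255.192


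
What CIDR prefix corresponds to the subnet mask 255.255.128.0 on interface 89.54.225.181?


Binary: 11111111.11111111.10000000.00000000
Count leading 1s
Prefix: /17


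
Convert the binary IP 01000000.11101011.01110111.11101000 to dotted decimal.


01000000 = 64
11101011 = 235
01110111 = 119
11101000 = 232
IP: 64.235.119.232


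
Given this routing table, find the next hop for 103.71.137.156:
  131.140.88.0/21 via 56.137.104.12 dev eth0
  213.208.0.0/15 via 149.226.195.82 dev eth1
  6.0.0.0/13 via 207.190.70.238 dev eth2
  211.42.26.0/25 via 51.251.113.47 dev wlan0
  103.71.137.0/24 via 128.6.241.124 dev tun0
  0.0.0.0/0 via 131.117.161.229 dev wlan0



Longest prefix match for 103.71.137.156:
  /21 131.140.88.0: no
  /15 213.208.0.0: no
  /13 6.0.0.0: no
  /25 211.42.26.0: no
  /24 103.71.137.0: MATCH
  /0 0.0.0.0: MATCH
Selected: next-hop 128.6.241.124 via tun0 (matched /24)


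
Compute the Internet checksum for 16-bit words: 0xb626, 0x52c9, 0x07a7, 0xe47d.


Sum all words (with carry folding):
+ 0xb626 = 0xb626
+ 0x52c9 = 0x08f0
+ 0x07a7 = 0x1097
+ 0xe47d = 0xf514
One's complement: ~0xf514
Checksum = 0x0aeb


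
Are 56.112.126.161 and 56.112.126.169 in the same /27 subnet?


Mask: 255.255.255.224
56.112.126.161 AND mask = 56.112.126.160
56.112.126.169 AND mask = 56.112.126.160
Yes, same subnet (56.112.126.160)


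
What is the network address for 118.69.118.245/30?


IP:   01110110.01000101.01110110.11110101
Mask: 11111111.11111111.11111111.11111100
AND operation:
Net:  01110110.01000101.01110110.11110100
Network: 118.69.118.244/30


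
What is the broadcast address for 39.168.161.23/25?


Network: 39.168.161.0/25
Host bits = 7
Set all host bits to 1:
Broadcast: 39.168.161.127


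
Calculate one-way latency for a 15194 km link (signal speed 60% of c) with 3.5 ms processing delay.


Speed = 0.6 * 3e5 km/s = 180000 km/s
Propagation delay = 15194 / 180000 = 0.0844 s = 84.4111 ms
Processing delay = 3.5 ms
Total one-way latency = 87.9111 ms


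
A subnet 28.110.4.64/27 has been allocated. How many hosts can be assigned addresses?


Host bits = 32 - 27 = 5
Total addresses = 2^5 = 32
Usable = total - 2 (network and broadcast)
Usable hosts: 30


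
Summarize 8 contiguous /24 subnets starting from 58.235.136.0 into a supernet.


Original prefix: /24
Number of subnets: 8 = 2^3
New prefix = 24 - 3 = 21
Supernet: 58.235.136.0/21


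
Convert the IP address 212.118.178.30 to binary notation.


212 = 11010100
118 = 01110110
178 = 10110010
30 = 00011110
Binary: 11010100.01110110.10110010.00011110


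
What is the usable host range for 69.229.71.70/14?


Network: 69.228.0.0
Broadcast: 69.231.255.255
First usable = network + 1
Last usable = broadcast - 1
Range: 69.228.0.1 to 69.231.255.254


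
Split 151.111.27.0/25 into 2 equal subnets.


New prefix = 25 + 1 = 26
Each subnet has 64 addresses
  151.111.27.0/26
  151.111.27.64/26
Subnets: 151.111.27.0/26, 151.111.27.64/26


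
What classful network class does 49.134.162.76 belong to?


First octet: 49
Binary: 00110001
0xxxxxxx -> Class A (1-126)
Class A, default mask 255.0.0.0 (/8)


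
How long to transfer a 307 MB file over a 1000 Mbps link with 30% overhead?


Effective throughput = 1000 * (1 - 30/100) = 700 Mbps
File size in Mb = 307 * 8 = 2456 Mb
Time = 2456 / 700
Time = 3.5086 seconds


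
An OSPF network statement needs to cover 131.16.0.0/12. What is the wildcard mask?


Subnet mask: 255.240.0.0
Wildcard = 255.255.255.255 - subnet mask
255 - 255 = 0
255 - 240 = 15
255 - 0 = 255
255 - 0 = 255
Wildcard: 0.15.255.255


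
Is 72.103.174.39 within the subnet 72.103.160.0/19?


Subnet network: 72.103.160.0
Test IP AND mask: 72.103.160.0
Yes, 72.103.174.39 is in 72.103.160.0/19


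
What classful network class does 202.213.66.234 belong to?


First octet: 202
Binary: 11001010
110xxxxx -> Class C (192-223)
Class C, default mask 255.255.255.0 (/24)


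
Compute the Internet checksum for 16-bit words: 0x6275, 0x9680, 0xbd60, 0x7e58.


Sum all words (with carry folding):
+ 0x6275 = 0x6275
+ 0x9680 = 0xf8f5
+ 0xbd60 = 0xb656
+ 0x7e58 = 0x34af
One's complement: ~0x34af
Checksum = 0xcb50


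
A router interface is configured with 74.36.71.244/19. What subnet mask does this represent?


/19 means 19 network bits, 13 host bits
Binary: 11111111111111111110000000000000
Mask: 255.255.224.0


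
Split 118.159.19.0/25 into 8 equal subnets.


New prefix = 25 + 3 = 28
Each subnet has 16 addresses
  118.159.19.0/28
  118.159.19.16/28
  118.159.19.32/28
  118.159.19.48/28
  118.159.19.64/28
  118.159.19.80/28
  118.159.19.96/28
  118.159.19.112/28
Subnets: 118.159.19.0/28, 118.159.19.16/28, 118.159.19.32/28, 118.159.19.48/28, 118.159.19.64/28, 118.159.19.80/28, 118.159.19.96/28, 118.159.19.112/28


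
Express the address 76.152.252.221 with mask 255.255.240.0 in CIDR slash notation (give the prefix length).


Binary: 11111111.11111111.11110000.00000000
Count leading 1s
Prefix: /20


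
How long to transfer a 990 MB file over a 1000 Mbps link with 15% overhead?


Effective throughput = 1000 * (1 - 15/100) = 850 Mbps
File size in Mb = 990 * 8 = 7920 Mb
Time = 7920 / 850
Time = 9.3176 seconds


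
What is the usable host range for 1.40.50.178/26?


Network: 1.40.50.128
Broadcast: 1.40.50.191
First usable = network + 1
Last usable = broadcast - 1
Range: 1.40.50.129 to 1.40.50.190


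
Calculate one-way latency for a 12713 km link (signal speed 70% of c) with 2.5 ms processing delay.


Speed = 0.7 * 3e5 km/s = 210000 km/s
Propagation delay = 12713 / 210000 = 0.0605 s = 60.5381 ms
Processing delay = 2.5 ms
Total one-way latency = 63.0381 ms


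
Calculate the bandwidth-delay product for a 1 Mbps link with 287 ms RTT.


BDP = bandwidth * RTT
= 1 Mbps * 287 ms
= 1 * 1e6 * 287 / 1000 bits
= 287000 bits
= 35875 bytes
= 35.0342 KB
BDP = 287000 bits (35875 bytes)


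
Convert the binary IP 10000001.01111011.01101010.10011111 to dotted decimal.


10000001 = 129
01111011 = 123
01101010 = 106
10011111 = 159
IP: 129.123.106.159


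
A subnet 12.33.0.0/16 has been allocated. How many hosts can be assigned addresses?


Host bits = 32 - 16 = 16
Total addresses = 2^16 = 65536
Usable = total - 2 (network and broadcast)
Usable hosts: 65534


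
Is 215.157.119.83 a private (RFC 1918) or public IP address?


RFC 1918 private ranges:
  10.0.0.0/8 (10.0.0.0 - 10.255.255.255)
  172.16.0.0/12 (172.16.0.0 - 172.31.255.255)
  192.168.0.0/16 (192.168.0.0 - 192.168.255.255)
Public (not in any RFC 1918 range)


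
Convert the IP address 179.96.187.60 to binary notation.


179 = 10110011
96 = 01100000
187 = 10111011
60 = 00111100
Binary: 10110011.01100000.10111011.00111100


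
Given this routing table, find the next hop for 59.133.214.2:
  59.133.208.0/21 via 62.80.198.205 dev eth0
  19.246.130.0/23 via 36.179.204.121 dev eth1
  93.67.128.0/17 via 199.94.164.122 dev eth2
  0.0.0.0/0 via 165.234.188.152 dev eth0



Longest prefix match for 59.133.214.2:
  /21 59.133.208.0: MATCH
  /23 19.246.130.0: no
  /17 93.67.128.0: no
  /0 0.0.0.0: MATCH
Selected: next-hop 62.80.198.205 via eth0 (matched /21)


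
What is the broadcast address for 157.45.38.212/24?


Network: 157.45.38.0/24
Host bits = 8
Set all host bits to 1:
Broadcast: 157.45.38.255


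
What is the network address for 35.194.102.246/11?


IP:   00100011.11000010.01100110.11110110
Mask: 11111111.11100000.00000000.00000000
AND operation:
Net:  00100011.11000000.00000000.00000000
Network: 35.192.0.0/11


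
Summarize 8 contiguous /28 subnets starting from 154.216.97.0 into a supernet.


Original prefix: /28
Number of subnets: 8 = 2^3
New prefix = 28 - 3 = 25
Supernet: 154.216.97.0/25


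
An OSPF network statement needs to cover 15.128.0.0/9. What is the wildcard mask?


Subnet mask: 255.128.0.0
Wildcard = 255.255.255.255 - subnet mask
255 - 255 = 0
255 - 128 = 127
255 - 0 = 255
255 - 0 = 255
Wildcard: 0.127.255.255


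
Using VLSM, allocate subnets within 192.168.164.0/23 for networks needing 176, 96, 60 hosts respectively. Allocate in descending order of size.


176 hosts -> /24 (254 usable): 192.168.164.0/24
96 hosts -> /25 (126 usable): 192.168.165.0/25
60 hosts -> /26 (62 usable): 192.168.165.128/26
Allocation: 192.168.164.0/24 (176 hosts, 254 usable); 192.168.165.0/25 (96 hosts, 126 usable); 192.168.165.128/26 (60 hosts, 62 usable)


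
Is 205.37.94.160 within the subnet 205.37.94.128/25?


Subnet network: 205.37.94.128
Test IP AND mask: 205.37.94.128
Yes, 205.37.94.160 is in 205.37.94.128/25


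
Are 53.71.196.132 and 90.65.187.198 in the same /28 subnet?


Mask: 255.255.255.240
53.71.196.132 AND mask = 53.71.196.128
90.65.187.198 AND mask = 90.65.187.192
No, different subnets (53.71.196.128 vs 90.65.187.192)


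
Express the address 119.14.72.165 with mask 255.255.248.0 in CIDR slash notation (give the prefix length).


Binary: 11111111.11111111.11111000.00000000
Count leading 1s
Prefix: /21


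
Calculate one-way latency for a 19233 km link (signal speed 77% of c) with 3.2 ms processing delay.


Speed = 0.77 * 3e5 km/s = 231000 km/s
Propagation delay = 19233 / 231000 = 0.0833 s = 83.2597 ms
Processing delay = 3.2 ms
Total one-way latency = 86.4597 ms


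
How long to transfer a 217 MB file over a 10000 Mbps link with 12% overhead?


Effective throughput = 10000 * (1 - 12/100) = 8800 Mbps
File size in Mb = 217 * 8 = 1736 Mb
Time = 1736 / 8800
Time = 0.1973 seconds


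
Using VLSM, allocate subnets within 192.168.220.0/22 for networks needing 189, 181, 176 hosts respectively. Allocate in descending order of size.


189 hosts -> /24 (254 usable): 192.168.220.0/24
181 hosts -> /24 (254 usable): 192.168.221.0/24
176 hosts -> /24 (254 usable): 192.168.222.0/24
Allocation: 192.168.220.0/24 (189 hosts, 254 usable); 192.168.221.0/24 (181 hosts, 254 usable); 192.168.222.0/24 (176 hosts, 254 usable)


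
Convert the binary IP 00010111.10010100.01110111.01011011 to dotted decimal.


00010111 = 23
10010100 = 148
01110111 = 119
01011011 = 91
IP: 23.148.119.91
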